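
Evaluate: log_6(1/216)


We need the exponent such that 6^? = 1/216
6^(-3) = 1/6^3 = 1/216
Therefore log_6(1/216) = -3

-3


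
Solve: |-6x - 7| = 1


An absolute value equation |expr| = 1 gives two cases:
Case 1: -6x - 7 = 1
  -6x = 8, so x = -4/3
Case 2: -6x - 7 = -1
  -6x = 6, so x = -1

x = -4/3, x = -1


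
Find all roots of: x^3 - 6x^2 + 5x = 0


The constant term is 0, so x = 0 is a root. Factor out x:
  x^2 - 6x + 5 = 0
Solve the quadratic x^2 - 6x + 5 = 0: discriminant = (-6)^2 - 4(1)(5) = 36 - 20 = 16.
sqrt(16) = 4, so x = (6 ± 4)/2: x = 5 or x = 1.
Collecting all roots found:

x = 0, x = 1, x = 5


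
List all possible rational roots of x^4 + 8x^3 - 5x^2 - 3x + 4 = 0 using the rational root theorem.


Rational root theorem: possible roots are ±p/q where:
  p divides the constant term (4): p ∈ {1, 2, 4}
  q divides the leading coefficient (1): q ∈ {1}

All possible rational roots: -4, -2, -1, 1, 2, 4

-4, -2, -1, 1, 2, 4


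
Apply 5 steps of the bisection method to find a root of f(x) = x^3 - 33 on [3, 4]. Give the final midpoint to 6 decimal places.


f(x) = x^3 - 33
f(3) = -6 < 0
f(4) = 31 > 0

Step 1: midpoint = (3.000000 + 4.000000)/2 = 3.500000
  f(3.500000) = 9.875000
  f(mid) > 0, so root is in [3.000000, 3.500000]

Step 2: midpoint = (3.000000 + 3.500000)/2 = 3.250000
  f(3.250000) = 1.328125
  f(mid) > 0, so root is in [3.000000, 3.250000]

Step 3: midpoint = (3.000000 + 3.250000)/2 = 3.125000
  f(3.125000) = -2.482422
  f(mid) < 0, so root is in [3.125000, 3.250000]

Step 4: midpoint = (3.125000 + 3.250000)/2 = 3.187500
  f(3.187500) = -0.614502
  f(mid) < 0, so root is in [3.187500, 3.250000]

Step 5: midpoint = (3.187500 + 3.250000)/2 = 3.218750
  f(3.218750) = 0.347382
  f(mid) > 0, so root is in [3.187500, 3.218750]

midpoint = 3.218750


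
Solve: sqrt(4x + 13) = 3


Square both sides: 4x + 13 = 3^2 = 9
4x = 9 - 13 = -4
x = -1
Check: sqrt(4*(-1) + 13) = sqrt(9) = 3 ✓

x = -1


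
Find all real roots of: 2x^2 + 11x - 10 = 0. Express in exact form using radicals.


Using the quadratic formula: x = (-b ± sqrt(b^2 - 4ac)) / (2a)
Here a = 2, b = 11, c = -10
Discriminant = b^2 - 4ac = 11^2 - 4(2)(-10) = 121 + 80 = 201
Since discriminant = 201 > 0, there are two real roots.
x = (-11 ± sqrt(201)) / 4
Numerically: x ≈ 0.7944 or x ≈ -6.2944

x = (-11 + sqrt(201)) / 4 or x = (-11 - sqrt(201)) / 4


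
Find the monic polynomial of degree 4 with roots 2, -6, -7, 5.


A monic polynomial with roots 2, -6, -7, 5 is:
p(x) = (x - 2)(x + 6)(x + 7)(x - 5)
After multiplying by (x - 2): x - 2
After multiplying by (x + 6): x^2 + 4x - 12
After multiplying by (x + 7): x^3 + 11x^2 + 16x - 84
After multiplying by (x - 5): x^4 + 6x^3 - 39x^2 - 164x + 420

x^4 + 6x^3 - 39x^2 - 164x + 420


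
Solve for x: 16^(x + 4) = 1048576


Express both sides with the same base.
1048576 = 16^5
Since the bases match, equate exponents: x + 4 = 5
So x = 5 - (4) = 1

x = 1


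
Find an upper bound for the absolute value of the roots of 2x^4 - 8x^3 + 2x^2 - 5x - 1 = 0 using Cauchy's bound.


Cauchy's bound: all roots r satisfy |r| <= 1 + max(|a_i/a_n|) for i = 0,...,n-1
where a_n is the leading coefficient.

Coefficients: [2, -8, 2, -5, -1]
Leading coefficient a_n = 2
Ratios |a_i/a_n|: 4, 1, 5/2, 1/2
Maximum ratio: 4
Cauchy's bound: |r| <= 1 + 4 = 5

Upper bound = 5


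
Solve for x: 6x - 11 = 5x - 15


Starting with: 6x - 11 = 5x - 15
Move all x terms to left: (6 - 5)x = -15 + 11
Simplify: x = -4
Divide both sides by 1: x = -4

x = -4


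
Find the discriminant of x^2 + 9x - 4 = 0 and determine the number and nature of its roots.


For ax^2 + bx + c = 0, discriminant D = b^2 - 4ac
Here a = 1, b = 9, c = -4
D = (9)^2 - 4(1)(-4) = 81 + 16 = 97

D = 97 > 0 but not a perfect square
The equation has 2 distinct real irrational roots.

Discriminant = 97, 2 distinct real irrational roots


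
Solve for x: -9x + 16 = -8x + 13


Starting with: -9x + 16 = -8x + 13
Move all x terms to left: (-9 + 8)x = 13 - 16
Simplify: -x = -3
Divide both sides by -1: x = 3

x = 3


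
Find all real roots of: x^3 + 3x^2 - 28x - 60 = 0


Let p(x) = x^3 + 3x^2 - 28x - 60. By the rational root theorem (leading coefficient 1), any rational root is an integer divisor of 60: try ±1, ±2, ... in turn.
Test x = 1: value = -84 ≠ 0.
Test x = -1: value = -30 ≠ 0.
Test x = 2: value = -96 ≠ 0.
Test x = -2: value = 0 ✓, so (x + 2) is a factor.
Synthetic division by (x + 2): bring down 1; 1(-2) + 3 = 1; 1(-2) - 28 = -30; (-30)(-2) - 60 = 0 → quotient x^2 + x - 30, remainder 0.
Solve the quadratic x^2 + x - 30 = 0: discriminant = 1^2 - 4(1)(-30) = 1 + 120 = 121.
sqrt(121) = 11, so x = (-1 ± 11)/2: x = 5 or x = -6.

x = -6, x = -2, x = 5


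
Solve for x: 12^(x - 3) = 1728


Express both sides with the same base.
1728 = 12^3
Since the bases match, equate exponents: x - 3 = 3
So x = 3 - (-3) = 6

x = 6


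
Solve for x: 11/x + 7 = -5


Subtract 7 from both sides: 11/x = -12
Multiply both sides by x: 11 = -12 * x
Divide by -12: x = -11/12

x = -11/12


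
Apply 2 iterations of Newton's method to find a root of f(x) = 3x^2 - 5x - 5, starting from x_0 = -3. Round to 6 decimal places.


Newton's method: x_(n+1) = x_n - f(x_n)/f'(x_n)
f(x) = 3x^2 - 5x - 5
f'(x) = 6x - 5

Iteration 1:
  f(-3.000000) = 37.000000
  f'(-3.000000) = -23.000000
  x_1 = -3.000000 - (37.000000)/(-23.000000) = -1.391304

Iteration 2:
  f(-1.391304) = 7.763705
  f'(-1.391304) = -13.347826
  x_2 = -1.391304 - (7.763705)/(-13.347826) = -0.809659

x_2 = -0.809659


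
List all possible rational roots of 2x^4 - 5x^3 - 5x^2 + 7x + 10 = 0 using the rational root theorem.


Rational root theorem: possible roots are ±p/q where:
  p divides the constant term (10): p ∈ {1, 2, 5, 10}
  q divides the leading coefficient (2): q ∈ {1, 2}

All possible rational roots: -10, -5, -5/2, -2, -1, -1/2, 1/2, 1, 2, 5/2, 5, 10

-10, -5, -5/2, -2, -1, -1/2, 1/2, 1, 2, 5/2, 5, 10


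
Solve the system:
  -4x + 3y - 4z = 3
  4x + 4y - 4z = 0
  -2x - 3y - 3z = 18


Using Cramer's rule. Expand each determinant along the first row.
D  = (-4)*[4*(-3) - (-4)*(-3)] - 3*[4*(-3) - (-4)*(-2)] + (-4)*[4*(-3) - 4*(-2)]
  = (-4)*(-24) - 3*(-20) + (-4)*(-4) = 172
Dx = 3*[4*(-3) - (-4)*(-3)] - 3*[0*(-3) - (-4)*18] + (-4)*[0*(-3) - 4*18]
  = 3*(-24) - 3*(72) + (-4)*(-72) = 0
Dy = (-4)*[0*(-3) - (-4)*18] - 3*[4*(-3) - (-4)*(-2)] + (-4)*[4*18 - 0*(-2)]
  = (-4)*(72) - 3*(-20) + (-4)*(72) = -516
Dz = (-4)*[4*18 - 0*(-3)] - 3*[4*18 - 0*(-2)] + 3*[4*(-3) - 4*(-2)]
  = (-4)*(72) - 3*(72) + 3*(-4) = -516
x = Dx/D = 0/172 = 0, y = Dy/D = -516/172 = -3, z = Dz/D = -516/172 = -3
Check eq1: (-4)(0) + (3)(-3) + (-4)(-3) = 3 = 3 ✓
Check eq2: (4)(0) + (4)(-3) + (-4)(-3) = 0 = 0 ✓
Check eq3: (-2)(0) + (-3)(-3) + (-3)(-3) = 18 = 18 ✓

x = 0, y = -3, z = -3


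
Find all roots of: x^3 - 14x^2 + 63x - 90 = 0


Let p(x) = x^3 - 14x^2 + 63x - 90. By the rational root theorem (leading coefficient 1), any rational root is an integer divisor of 90: try ±1, ±2, ... in turn.
Test x = 1: value = -40 ≠ 0.
Test x = -1: value = -168 ≠ 0.
Test x = 2: value = -12 ≠ 0.
Test x = -2: value = -280 ≠ 0.
Test x = 3: value = 0 ✓, so (x - 3) is a factor.
Synthetic division by (x - 3): bring down 1; 1(3) - 14 = -11; (-11)(3) + 63 = 30; 30(3) - 90 = 0 → quotient x^2 - 11x + 30, remainder 0.
Solve the quadratic x^2 - 11x + 30 = 0: discriminant = (-11)^2 - 4(1)(30) = 121 - 120 = 1.
sqrt(1) = 1, so x = (11 ± 1)/2: x = 6 or x = 5.
Collecting all roots found:

x = 3, x = 5, x = 6


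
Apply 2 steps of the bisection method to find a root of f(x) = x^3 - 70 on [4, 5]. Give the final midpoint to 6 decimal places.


f(x) = x^3 - 70
f(4) = -6 < 0
f(5) = 55 > 0

Step 1: midpoint = (4.000000 + 5.000000)/2 = 4.500000
  f(4.500000) = 21.125000
  f(mid) > 0, so root is in [4.000000, 4.500000]

Step 2: midpoint = (4.000000 + 4.500000)/2 = 4.250000
  f(4.250000) = 6.765625
  f(mid) > 0, so root is in [4.000000, 4.250000]

midpoint = 4.250000


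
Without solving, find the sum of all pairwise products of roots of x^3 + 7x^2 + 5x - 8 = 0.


By Vieta's formulas for x^3 + bx^2 + cx + d = 0:
  r1 + r2 + r3 = -b/a = -7
  r1*r2 + r1*r3 + r2*r3 = c/a = 5
  r1*r2*r3 = -d/a = 8


Sum of pairwise products = 5


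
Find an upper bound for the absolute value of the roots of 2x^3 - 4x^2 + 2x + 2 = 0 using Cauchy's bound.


Cauchy's bound: all roots r satisfy |r| <= 1 + max(|a_i/a_n|) for i = 0,...,n-1
where a_n is the leading coefficient.

Coefficients: [2, -4, 2, 2]
Leading coefficient a_n = 2
Ratios |a_i/a_n|: 2, 1, 1
Maximum ratio: 2
Cauchy's bound: |r| <= 1 + 2 = 3

Upper bound = 3


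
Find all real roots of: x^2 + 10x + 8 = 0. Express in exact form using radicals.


Using the quadratic formula: x = (-b ± sqrt(b^2 - 4ac)) / (2a)
Here a = 1, b = 10, c = 8
Discriminant = b^2 - 4ac = 10^2 - 4(1)(8) = 100 - 32 = 68
Since discriminant = 68 > 0, there are two real roots.
x = (-10 ± 2*sqrt(17)) / 2
Simplifying: x = -5 ± sqrt(17)
Numerically: x ≈ -0.8769 or x ≈ -9.1231

x = -5 + sqrt(17) or x = -5 - sqrt(17)


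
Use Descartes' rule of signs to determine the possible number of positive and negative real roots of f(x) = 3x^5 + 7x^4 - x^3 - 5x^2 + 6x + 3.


Descartes' rule of signs:

For positive roots, count sign changes in f(x) = 3x^5 + 7x^4 - x^3 - 5x^2 + 6x + 3:
Signs of coefficients: +, +, -, -, +, +
Number of sign changes: 2
Possible positive real roots: 2, 0

For negative roots, examine f(-x) = -3x^5 + 7x^4 + x^3 - 5x^2 - 6x + 3:
Signs of coefficients: -, +, +, -, -, +
Number of sign changes: 3
Possible negative real roots: 3, 1

Positive roots: 2 or 0; Negative roots: 3 or 1


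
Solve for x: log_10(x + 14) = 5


Convert to exponential form: x + 14 = 10^5 = 100000
x = 100000 - 14 = 99986
Check: log_10(99986 + 14) = log_10(100000) = log_10(100000) = 5 ✓

x = 99986


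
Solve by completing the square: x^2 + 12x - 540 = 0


Start: x^2 + 12x - 540 = 0
Move constant: x^2 + 12x = 540
Half of 12 is 6, squared is 36
Add 36 to both sides: x^2 + 12x + 36 = 576
(x + 6)^2 = 576
x + 6 = ±24
x = -6 + 24 = 18 or x = -6 - 24 = -30

x = -30, x = 18


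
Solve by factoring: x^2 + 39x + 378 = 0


We need two numbers that multiply to 378 and add to 39.
Those numbers are 18 and 21 (since 18 * 21 = 378 and 18 + 21 = 39).
So x^2 + 39x + 378 = (x + 18)(x + 21) = 0
Setting each factor to zero: x = -18 or x = -21

x = -21, x = -18


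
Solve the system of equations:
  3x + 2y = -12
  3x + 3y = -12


Using Cramer's rule:
Determinant D = (3)(3) - (3)(2) = 9 - 6 = 3
Dx = (-12)(3) - (-12)(2) = -36 + 24 = -12
Dy = (3)(-12) - (3)(-12) = -36 + 36 = 0
x = Dx/D = -12/3 = -4
y = Dy/D = 0/3 = 0

x = -4, y = 0


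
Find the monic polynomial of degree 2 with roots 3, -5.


A monic polynomial with roots 3, -5 is:
p(x) = (x - 3)(x + 5)
After multiplying by (x - 3): x - 3
After multiplying by (x + 5): x^2 + 2x - 15

x^2 + 2x - 15


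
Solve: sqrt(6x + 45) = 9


Square both sides: 6x + 45 = 9^2 = 81
6x = 81 - 45 = 36
x = 6
Check: sqrt(6*6 + 45) = sqrt(81) = 9 ✓

x = 6


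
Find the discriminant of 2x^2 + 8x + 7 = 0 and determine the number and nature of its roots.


For ax^2 + bx + c = 0, discriminant D = b^2 - 4ac
Here a = 2, b = 8, c = 7
D = (8)^2 - 4(2)(7) = 64 - 56 = 8

D = 8 > 0 but not a perfect square
The equation has 2 distinct real irrational roots.

Discriminant = 8, 2 distinct real irrational roots


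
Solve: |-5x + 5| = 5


An absolute value equation |expr| = 5 gives two cases:
Case 1: -5x + 5 = 5
  -5x = 0, so x = 0
Case 2: -5x + 5 = -5
  -5x = -10, so x = 2

x = 0, x = 2


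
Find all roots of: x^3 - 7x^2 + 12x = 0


The constant term is 0, so x = 0 is a root. Factor out x:
  x^2 - 7x + 12 = 0
Solve the quadratic x^2 - 7x + 12 = 0: discriminant = (-7)^2 - 4(1)(12) = 49 - 48 = 1.
sqrt(1) = 1, so x = (7 ± 1)/2: x = 4 or x = 3.
Collecting all roots found:

x = 0, x = 3, x = 4


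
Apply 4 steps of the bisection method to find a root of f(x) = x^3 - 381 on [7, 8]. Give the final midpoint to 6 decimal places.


f(x) = x^3 - 381
f(7) = -38 < 0
f(8) = 131 > 0

Step 1: midpoint = (7.000000 + 8.000000)/2 = 7.500000
  f(7.500000) = 40.875000
  f(mid) > 0, so root is in [7.000000, 7.500000]

Step 2: midpoint = (7.000000 + 7.500000)/2 = 7.250000
  f(7.250000) = 0.078125
  f(mid) > 0, so root is in [7.000000, 7.250000]

Step 3: midpoint = (7.000000 + 7.250000)/2 = 7.125000
  f(7.125000) = -19.294922
  f(mid) < 0, so root is in [7.125000, 7.250000]

Step 4: midpoint = (7.125000 + 7.250000)/2 = 7.187500
  f(7.187500) = -9.692627
  f(mid) < 0, so root is in [7.187500, 7.250000]

midpoint = 7.187500


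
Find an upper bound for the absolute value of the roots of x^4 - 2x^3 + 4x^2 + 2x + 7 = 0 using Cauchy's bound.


Cauchy's bound: all roots r satisfy |r| <= 1 + max(|a_i/a_n|) for i = 0,...,n-1
where a_n is the leading coefficient.

Coefficients: [1, -2, 4, 2, 7]
Leading coefficient a_n = 1
Ratios |a_i/a_n|: 2, 4, 2, 7
Maximum ratio: 7
Cauchy's bound: |r| <= 1 + 7 = 8

Upper bound = 8


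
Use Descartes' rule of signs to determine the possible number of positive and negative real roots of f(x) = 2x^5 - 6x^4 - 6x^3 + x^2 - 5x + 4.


Descartes' rule of signs:

For positive roots, count sign changes in f(x) = 2x^5 - 6x^4 - 6x^3 + x^2 - 5x + 4:
Signs of coefficients: +, -, -, +, -, +
Number of sign changes: 4
Possible positive real roots: 4, 2, 0

For negative roots, examine f(-x) = -2x^5 - 6x^4 + 6x^3 + x^2 + 5x + 4:
Signs of coefficients: -, -, +, +, +, +
Number of sign changes: 1
Possible negative real roots: 1

Positive roots: 4 or 2 or 0; Negative roots: 1


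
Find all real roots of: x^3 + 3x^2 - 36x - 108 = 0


Let p(x) = x^3 + 3x^2 - 36x - 108. By the rational root theorem (leading coefficient 1), any rational root is an integer divisor of 108: try ±1, ±2, ... in turn.
Test x = 1: value = -140 ≠ 0.
Test x = -1: value = -70 ≠ 0.
Test x = 2: value = -160 ≠ 0.
Test x = -2: value = -32 ≠ 0.
Test x = 3: value = -162 ≠ 0.
Test x = -3: value = 0 ✓, so (x + 3) is a factor.
Synthetic division by (x + 3): bring down 1; 1(-3) + 3 = 0; 0(-3) - 36 = -36; (-36)(-3) - 108 = 0 → quotient x^2 - 36, remainder 0.
Solve the quadratic x^2 - 36 = 0: discriminant = 0^2 - 4(1)(-36) = 0 + 144 = 144.
sqrt(144) = 12, so x = (0 ± 12)/2: x = 6 or x = -6.

x = -6, x = -3, x = 6


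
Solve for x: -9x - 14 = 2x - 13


Starting with: -9x - 14 = 2x - 13
Move all x terms to left: (-9 - 2)x = -13 + 14
Simplify: -11x = 1
Divide both sides by -11: x = -1/11

x = -1/11


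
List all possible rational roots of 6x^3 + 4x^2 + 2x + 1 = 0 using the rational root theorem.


Rational root theorem: possible roots are ±p/q where:
  p divides the constant term (1): p ∈ {1}
  q divides the leading coefficient (6): q ∈ {1, 2, 3, 6}

All possible rational roots: -1, -1/2, -1/3, -1/6, 1/6, 1/3, 1/2, 1

-1, -1/2, -1/3, -1/6, 1/6, 1/3, 1/2, 1


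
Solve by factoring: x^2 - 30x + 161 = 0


We need two numbers that multiply to 161 and add to -30.
Those numbers are -23 and -7 (since (-23) * (-7) = 161 and (-23) + (-7) = -30).
So x^2 - 30x + 161 = (x - 23)(x - 7) = 0
Setting each factor to zero: x = 23 or x = 7

x = 7, x = 23


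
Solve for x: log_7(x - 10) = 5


Convert to exponential form: x - 10 = 7^5 = 16807
x = 16807 + 10 = 16817
Check: log_7(16817 - 10) = log_7(16807) = log_7(16807) = 5 ✓

x = 16817


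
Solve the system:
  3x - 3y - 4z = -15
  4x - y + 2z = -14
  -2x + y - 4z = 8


Using Cramer's rule. Expand each determinant along the first row.
D  = 3*[(-1)*(-4) - 2*1] - (-3)*[4*(-4) - 2*(-2)] + (-4)*[4*1 - (-1)*(-2)]
  = 3*(2) - (-3)*(-12) + (-4)*(2) = -38
Dx = (-15)*[(-1)*(-4) - 2*1] - (-3)*[(-14)*(-4) - 2*8] + (-4)*[(-14)*1 - (-1)*8]
  = (-15)*(2) - (-3)*(40) + (-4)*(-6) = 114
Dy = 3*[(-14)*(-4) - 2*8] - (-15)*[4*(-4) - 2*(-2)] + (-4)*[4*8 - (-14)*(-2)]
  = 3*(40) - (-15)*(-12) + (-4)*(4) = -76
Dz = 3*[(-1)*8 - (-14)*1] - (-3)*[4*8 - (-14)*(-2)] + (-15)*[4*1 - (-1)*(-2)]
  = 3*(6) - (-3)*(4) + (-15)*(2) = 0
x = Dx/D = 114/-38 = -3, y = Dy/D = -76/-38 = 2, z = Dz/D = 0/-38 = 0
Check eq1: (3)(-3) + (-3)(2) + (-4)(0) = -15 = -15 ✓
Check eq2: (4)(-3) + (-1)(2) + (2)(0) = -14 = -14 ✓
Check eq3: (-2)(-3) + (1)(2) + (-4)(0) = 8 = 8 ✓

x = -3, y = 2, z = 0


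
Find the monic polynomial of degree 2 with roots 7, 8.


A monic polynomial with roots 7, 8 is:
p(x) = (x - 7)(x - 8)
After multiplying by (x - 7): x - 7
After multiplying by (x - 8): x^2 - 15x + 56

x^2 - 15x + 56


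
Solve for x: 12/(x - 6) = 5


Multiply both sides by (x - 6): 12 = 5(x - 6)
Distribute: 12 = 5x - 30
5x = 12 + 30 = 42
x = 42/5

x = 42/5


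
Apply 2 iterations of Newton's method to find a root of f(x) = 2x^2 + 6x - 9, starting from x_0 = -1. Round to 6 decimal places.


Newton's method: x_(n+1) = x_n - f(x_n)/f'(x_n)
f(x) = 2x^2 + 6x - 9
f'(x) = 4x + 6

Iteration 1:
  f(-1.000000) = -13.000000
  f'(-1.000000) = 2.000000
  x_1 = -1.000000 - (-13.000000)/(2.000000) = 5.500000

Iteration 2:
  f(5.500000) = 84.500000
  f'(5.500000) = 28.000000
  x_2 = 5.500000 - (84.500000)/(28.000000) = 2.482143

x_2 = 2.482143


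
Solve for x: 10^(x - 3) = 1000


Express both sides with the same base.
1000 = 10^3
Since the bases match, equate exponents: x - 3 = 3
So x = 3 - (-3) = 6

x = 6


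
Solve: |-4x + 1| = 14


An absolute value equation |expr| = 14 gives two cases:
Case 1: -4x + 1 = 14
  -4x = 13, so x = -13/4
Case 2: -4x + 1 = -14
  -4x = -15, so x = 15/4

x = -13/4, x = 15/4


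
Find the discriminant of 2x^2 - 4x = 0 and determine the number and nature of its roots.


For ax^2 + bx + c = 0, discriminant D = b^2 - 4ac
Here a = 2, b = -4, c = 0
D = (-4)^2 - 4(2)(0) = 16 - 0 = 16

D = 16 > 0 and is a perfect square (sqrt = 4)
The equation has 2 distinct real rational roots.

Discriminant = 16, 2 distinct real rational roots


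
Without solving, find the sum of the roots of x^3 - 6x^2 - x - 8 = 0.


By Vieta's formulas for x^3 + bx^2 + cx + d = 0:
  r1 + r2 + r3 = -b/a = 6
  r1*r2 + r1*r3 + r2*r3 = c/a = -1
  r1*r2*r3 = -d/a = 8


Sum = 6


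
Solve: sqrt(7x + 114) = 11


Square both sides: 7x + 114 = 11^2 = 121
7x = 121 - 114 = 7
x = 1
Check: sqrt(7*1 + 114) = sqrt(121) = 11 ✓

x = 1


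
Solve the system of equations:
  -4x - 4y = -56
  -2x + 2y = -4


Using Cramer's rule:
Determinant D = (-4)(2) - (-2)(-4) = -8 - 8 = -16
Dx = (-56)(2) - (-4)(-4) = -112 - 16 = -128
Dy = (-4)(-4) - (-2)(-56) = 16 - 112 = -96
x = Dx/D = -128/-16 = 8
y = Dy/D = -96/-16 = 6

x = 8, y = 6


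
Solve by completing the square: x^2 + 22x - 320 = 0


Start: x^2 + 22x - 320 = 0
Move constant: x^2 + 22x = 320
Half of 22 is 11, squared is 121
Add 121 to both sides: x^2 + 22x + 121 = 441
(x + 11)^2 = 441
x + 11 = ±21
x = -11 + 21 = 10 or x = -11 - 21 = -32

x = -32, x = 10


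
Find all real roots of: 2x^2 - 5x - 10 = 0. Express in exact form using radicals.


Using the quadratic formula: x = (-b ± sqrt(b^2 - 4ac)) / (2a)
Here a = 2, b = -5, c = -10
Discriminant = b^2 - 4ac = (-5)^2 - 4(2)(-10) = 25 + 80 = 105
Since discriminant = 105 > 0, there are two real roots.
x = (5 ± sqrt(105)) / 4
Numerically: x ≈ 3.8117 or x ≈ -1.3117

x = (5 + sqrt(105)) / 4 or x = (5 - sqrt(105)) / 4


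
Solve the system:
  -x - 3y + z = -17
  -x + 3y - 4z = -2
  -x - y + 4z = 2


Using Cramer's rule. Expand each determinant along the first row.
D  = (-1)*[3*4 - (-4)*(-1)] - (-3)*[(-1)*4 - (-4)*(-1)] + 1*[(-1)*(-1) - 3*(-1)]
  = (-1)*(8) - (-3)*(-8) + 1*(4) = -28
Dx = (-17)*[3*4 - (-4)*(-1)] - (-3)*[(-2)*4 - (-4)*2] + 1*[(-2)*(-1) - 3*2]
  = (-17)*(8) - (-3)*(0) + 1*(-4) = -140
Dy = (-1)*[(-2)*4 - (-4)*2] - (-17)*[(-1)*4 - (-4)*(-1)] + 1*[(-1)*2 - (-2)*(-1)]
  = (-1)*(0) - (-17)*(-8) + 1*(-4) = -140
Dz = (-1)*[3*2 - (-2)*(-1)] - (-3)*[(-1)*2 - (-2)*(-1)] + (-17)*[(-1)*(-1) - 3*(-1)]
  = (-1)*(4) - (-3)*(-4) + (-17)*(4) = -84
x = Dx/D = -140/-28 = 5, y = Dy/D = -140/-28 = 5, z = Dz/D = -84/-28 = 3
Check eq1: (-1)(5) + (-3)(5) + (1)(3) = -17 = -17 ✓
Check eq2: (-1)(5) + (3)(5) + (-4)(3) = -2 = -2 ✓
Check eq3: (-1)(5) + (-1)(5) + (4)(3) = 2 = 2 ✓

x = 5, y = 5, z = 3


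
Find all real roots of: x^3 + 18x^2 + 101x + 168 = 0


Let p(x) = x^3 + 18x^2 + 101x + 168. By the rational root theorem (leading coefficient 1), any rational root is an integer divisor of 168: try ±1, ±2, ... in turn.
Test x = 1: value = 288 ≠ 0.
Test x = -1: value = 84 ≠ 0.
Test x = 2: value = 450 ≠ 0.
Test x = -2: value = 30 ≠ 0.
Test x = 3: value = 660 ≠ 0.
Test x = -3: value = 0 ✓, so (x + 3) is a factor.
Synthetic division by (x + 3): bring down 1; 1(-3) + 18 = 15; 15(-3) + 101 = 56; 56(-3) + 168 = 0 → quotient x^2 + 15x + 56, remainder 0.
Solve the quadratic x^2 + 15x + 56 = 0: discriminant = 15^2 - 4(1)(56) = 225 - 224 = 1.
sqrt(1) = 1, so x = (-15 ± 1)/2: x = -7 or x = -8.

x = -8, x = -7, x = -3


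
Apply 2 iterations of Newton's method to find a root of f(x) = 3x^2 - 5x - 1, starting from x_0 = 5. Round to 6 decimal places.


Newton's method: x_(n+1) = x_n - f(x_n)/f'(x_n)
f(x) = 3x^2 - 5x - 1
f'(x) = 6x - 5

Iteration 1:
  f(5.000000) = 49.000000
  f'(5.000000) = 25.000000
  x_1 = 5.000000 - (49.000000)/(25.000000) = 3.040000

Iteration 2:
  f(3.040000) = 11.524800
  f'(3.040000) = 13.240000
  x_2 = 3.040000 - (11.524800)/(13.240000) = 2.169547

x_2 = 2.169547


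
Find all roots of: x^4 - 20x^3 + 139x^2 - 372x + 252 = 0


Let p(x) = x^4 - 20x^3 + 139x^2 - 372x + 252. By the rational root theorem (leading coefficient 1), any rational root is an integer divisor of 252: try ±1, ±2, ... in turn.
Test x = 1: value = 0 ✓, so (x - 1) is a factor.
Synthetic division by (x - 1): bring down 1; 1(1) - 20 = -19; (-19)(1) + 139 = 120; 120(1) - 372 = -252; (-252)(1) + 252 = 0 → quotient x^3 - 19x^2 + 120x - 252, remainder 0.
Continue with the quotient x^3 - 19x^2 + 120x - 252 (candidates must divide 252; re-test x = 1 first in case it repeats).
Test x = 1: value = -150 ≠ 0.
Test x = -1: value = -392 ≠ 0.
Test x = 2: value = -80 ≠ 0.
Test x = -2: value = -576 ≠ 0.
Test x = 3: value = -36 ≠ 0.
Test x = -3: value = -810 ≠ 0.
Test x = 4: value = -12 ≠ 0.
Test x = -4: value = -1100 ≠ 0.
Test x = 6: value = 0 ✓, so (x - 6) is a factor.
Synthetic division by (x - 6): bring down 1; 1(6) - 19 = -13; (-13)(6) + 120 = 42; 42(6) - 252 = 0 → quotient x^2 - 13x + 42, remainder 0.
Solve the quadratic x^2 - 13x + 42 = 0: discriminant = (-13)^2 - 4(1)(42) = 169 - 168 = 1.
sqrt(1) = 1, so x = (13 ± 1)/2: x = 7 or x = 6.
Collecting all roots found:

x = 1, x = 6 (multiplicity 2), x = 7


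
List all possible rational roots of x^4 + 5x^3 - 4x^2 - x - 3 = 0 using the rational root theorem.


Rational root theorem: possible roots are ±p/q where:
  p divides the constant term (-3): p ∈ {1, 3}
  q divides the leading coefficient (1): q ∈ {1}

All possible rational roots: -3, -1, 1, 3

-3, -1, 1, 3


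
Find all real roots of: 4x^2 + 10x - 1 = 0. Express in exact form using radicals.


Using the quadratic formula: x = (-b ± sqrt(b^2 - 4ac)) / (2a)
Here a = 4, b = 10, c = -1
Discriminant = b^2 - 4ac = 10^2 - 4(4)(-1) = 100 + 16 = 116
Since discriminant = 116 > 0, there are two real roots.
x = (-10 ± 2*sqrt(29)) / 8
Simplifying: x = (-5 ± sqrt(29)) / 4
Numerically: x ≈ 0.0963 or x ≈ -2.5963

x = (-5 + sqrt(29)) / 4 or x = (-5 - sqrt(29)) / 4


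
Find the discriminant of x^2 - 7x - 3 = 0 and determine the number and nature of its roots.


For ax^2 + bx + c = 0, discriminant D = b^2 - 4ac
Here a = 1, b = -7, c = -3
D = (-7)^2 - 4(1)(-3) = 49 + 12 = 61

D = 61 > 0 but not a perfect square
The equation has 2 distinct real irrational roots.

Discriminant = 61, 2 distinct real irrational roots


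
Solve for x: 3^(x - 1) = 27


Express both sides with the same base.
27 = 3^3
Since the bases match, equate exponents: x - 1 = 3
So x = 3 - (-1) = 4

x = 4


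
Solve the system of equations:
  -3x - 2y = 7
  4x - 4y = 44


Using Cramer's rule:
Determinant D = (-3)(-4) - (4)(-2) = 12 + 8 = 20
Dx = (7)(-4) - (44)(-2) = -28 + 88 = 60
Dy = (-3)(44) - (4)(7) = -132 - 28 = -160
x = Dx/D = 60/20 = 3
y = Dy/D = -160/20 = -8

x = 3, y = -8


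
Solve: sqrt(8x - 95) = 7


Square both sides: 8x - 95 = 7^2 = 49
8x = 49 + 95 = 144
x = 18
Check: sqrt(8*18 - 95) = sqrt(49) = 7 ✓

x = 18


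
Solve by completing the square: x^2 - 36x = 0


Start: x^2 - 36x + 0 = 0
Move constant: x^2 - 36x = 0
Half of -36 is -18, squared is 324
Add 324 to both sides: x^2 - 36x + 324 = 324
(x - 18)^2 = 324
x - 18 = ±18
x = 18 + 18 = 36 or x = 18 - 18 = 0

x = 0, x = 36


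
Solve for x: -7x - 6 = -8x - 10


Starting with: -7x - 6 = -8x - 10
Move all x terms to left: (-7 + 8)x = -10 + 6
Simplify: x = -4
Divide both sides by 1: x = -4

x = -4


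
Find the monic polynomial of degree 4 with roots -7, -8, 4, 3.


A monic polynomial with roots -7, -8, 4, 3 is:
p(x) = (x + 7)(x + 8)(x - 4)(x - 3)
After multiplying by (x + 7): x + 7
After multiplying by (x + 8): x^2 + 15x + 56
After multiplying by (x - 4): x^3 + 11x^2 - 4x - 224
After multiplying by (x - 3): x^4 + 8x^3 - 37x^2 - 212x + 672

x^4 + 8x^3 - 37x^2 - 212x + 672


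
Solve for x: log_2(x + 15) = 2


Convert to exponential form: x + 15 = 2^2 = 4
x = 4 - 15 = -11
Check: log_2(-11 + 15) = log_2(4) = log_2(4) = 2 ✓

x = -11


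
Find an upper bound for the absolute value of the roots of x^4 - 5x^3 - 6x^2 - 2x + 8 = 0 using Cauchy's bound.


Cauchy's bound: all roots r satisfy |r| <= 1 + max(|a_i/a_n|) for i = 0,...,n-1
where a_n is the leading coefficient.

Coefficients: [1, -5, -6, -2, 8]
Leading coefficient a_n = 1
Ratios |a_i/a_n|: 5, 6, 2, 8
Maximum ratio: 8
Cauchy's bound: |r| <= 1 + 8 = 9

Upper bound = 9


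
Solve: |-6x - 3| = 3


An absolute value equation |expr| = 3 gives two cases:
Case 1: -6x - 3 = 3
  -6x = 6, so x = -1
Case 2: -6x - 3 = -3
  -6x = 0, so x = 0

x = -1, x = 0


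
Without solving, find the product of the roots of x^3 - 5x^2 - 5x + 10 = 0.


By Vieta's formulas for x^3 + bx^2 + cx + d = 0:
  r1 + r2 + r3 = -b/a = 5
  r1*r2 + r1*r3 + r2*r3 = c/a = -5
  r1*r2*r3 = -d/a = -10


Product = -10


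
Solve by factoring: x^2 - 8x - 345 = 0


We need two numbers that multiply to -345 and add to -8.
Those numbers are 15 and -23 (since 15 * (-23) = -345 and 15 + (-23) = -8).
So x^2 - 8x - 345 = (x + 15)(x - 23) = 0
Setting each factor to zero: x = -15 or x = 23

x = -15, x = 23


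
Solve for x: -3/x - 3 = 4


Subtract -3 from both sides: -3/x = 7
Multiply both sides by x: -3 = 7 * x
Divide by 7: x = -3/7

x = -3/7


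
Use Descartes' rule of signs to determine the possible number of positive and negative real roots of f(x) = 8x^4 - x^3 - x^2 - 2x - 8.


Descartes' rule of signs:

For positive roots, count sign changes in f(x) = 8x^4 - x^3 - x^2 - 2x - 8:
Signs of coefficients: +, -, -, -, -
Number of sign changes: 1
Possible positive real roots: 1

For negative roots, examine f(-x) = 8x^4 + x^3 - x^2 + 2x - 8:
Signs of coefficients: +, +, -, +, -
Number of sign changes: 3
Possible negative real roots: 3, 1

Positive roots: 1; Negative roots: 3 or 1


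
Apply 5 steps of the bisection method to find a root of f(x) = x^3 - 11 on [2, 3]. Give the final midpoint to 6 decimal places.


f(x) = x^3 - 11
f(2) = -3 < 0
f(3) = 16 > 0

Step 1: midpoint = (2.000000 + 3.000000)/2 = 2.500000
  f(2.500000) = 4.625000
  f(mid) > 0, so root is in [2.000000, 2.500000]

Step 2: midpoint = (2.000000 + 2.500000)/2 = 2.250000
  f(2.250000) = 0.390625
  f(mid) > 0, so root is in [2.000000, 2.250000]

Step 3: midpoint = (2.000000 + 2.250000)/2 = 2.125000
  f(2.125000) = -1.404297
  f(mid) < 0, so root is in [2.125000, 2.250000]

Step 4: midpoint = (2.125000 + 2.250000)/2 = 2.187500
  f(2.187500) = -0.532471
  f(mid) < 0, so root is in [2.187500, 2.250000]

Step 5: midpoint = (2.187500 + 2.250000)/2 = 2.218750
  f(2.218750) = -0.077423
  f(mid) < 0, so root is in [2.218750, 2.250000]

midpoint = 2.218750


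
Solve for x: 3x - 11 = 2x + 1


Starting with: 3x - 11 = 2x + 1
Move all x terms to left: (3 - 2)x = 1 + 11
Simplify: x = 12
Divide both sides by 1: x = 12

x = 12


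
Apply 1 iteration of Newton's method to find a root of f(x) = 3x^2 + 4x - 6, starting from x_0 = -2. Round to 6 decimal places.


Newton's method: x_(n+1) = x_n - f(x_n)/f'(x_n)
f(x) = 3x^2 + 4x - 6
f'(x) = 6x + 4

Iteration 1:
  f(-2.000000) = -2.000000
  f'(-2.000000) = -8.000000
  x_1 = -2.000000 - (-2.000000)/(-8.000000) = -2.250000

x_1 = -2.250000


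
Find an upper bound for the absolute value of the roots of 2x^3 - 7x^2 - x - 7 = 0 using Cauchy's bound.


Cauchy's bound: all roots r satisfy |r| <= 1 + max(|a_i/a_n|) for i = 0,...,n-1
where a_n is the leading coefficient.

Coefficients: [2, -7, -1, -7]
Leading coefficient a_n = 2
Ratios |a_i/a_n|: 7/2, 1/2, 7/2
Maximum ratio: 7/2
Cauchy's bound: |r| <= 1 + 7/2 = 9/2

Upper bound = 9/2


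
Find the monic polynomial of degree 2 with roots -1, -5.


A monic polynomial with roots -1, -5 is:
p(x) = (x + 1)(x + 5)
After multiplying by (x + 1): x + 1
After multiplying by (x + 5): x^2 + 6x + 5

x^2 + 6x + 5


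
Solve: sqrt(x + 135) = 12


Square both sides: x + 135 = 12^2 = 144
x = 144 - 135 = 9
x = 9
Check: sqrt(1*9 + 135) = sqrt(144) = 12 ✓

x = 9


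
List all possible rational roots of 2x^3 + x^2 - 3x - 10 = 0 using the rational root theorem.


Rational root theorem: possible roots are ±p/q where:
  p divides the constant term (-10): p ∈ {1, 2, 5, 10}
  q divides the leading coefficient (2): q ∈ {1, 2}

All possible rational roots: -10, -5, -5/2, -2, -1, -1/2, 1/2, 1, 2, 5/2, 5, 10

-10, -5, -5/2, -2, -1, -1/2, 1/2, 1, 2, 5/2, 5, 10


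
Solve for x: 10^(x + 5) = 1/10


Express both sides with the same base.
1/10 = 10^(-1)
Since the bases match, equate exponents: x + 5 = -1
So x = -1 - (5) = -6

x = -6


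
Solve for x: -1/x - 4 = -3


Subtract -4 from both sides: -1/x = 1
Multiply both sides by x: -1 = 1 * x
Divide by 1: x = -1

x = -1


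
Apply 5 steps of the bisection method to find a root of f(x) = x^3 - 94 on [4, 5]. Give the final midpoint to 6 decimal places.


f(x) = x^3 - 94
f(4) = -30 < 0
f(5) = 31 > 0

Step 1: midpoint = (4.000000 + 5.000000)/2 = 4.500000
  f(4.500000) = -2.875000
  f(mid) < 0, so root is in [4.500000, 5.000000]

Step 2: midpoint = (4.500000 + 5.000000)/2 = 4.750000
  f(4.750000) = 13.171875
  f(mid) > 0, so root is in [4.500000, 4.750000]

Step 3: midpoint = (4.500000 + 4.750000)/2 = 4.625000
  f(4.625000) = 4.931641
  f(mid) > 0, so root is in [4.500000, 4.625000]

Step 4: midpoint = (4.500000 + 4.625000)/2 = 4.562500
  f(4.562500) = 0.974854
  f(mid) > 0, so root is in [4.500000, 4.562500]

Step 5: midpoint = (4.500000 + 4.562500)/2 = 4.531250
  f(4.531250) = -0.963348
  f(mid) < 0, so root is in [4.531250, 4.562500]

midpoint = 4.531250


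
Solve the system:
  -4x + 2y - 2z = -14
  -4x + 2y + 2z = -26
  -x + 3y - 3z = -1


Using Cramer's rule. Expand each determinant along the first row.
D  = (-4)*[2*(-3) - 2*3] - 2*[(-4)*(-3) - 2*(-1)] + (-2)*[(-4)*3 - 2*(-1)]
  = (-4)*(-12) - 2*(14) + (-2)*(-10) = 40
Dx = (-14)*[2*(-3) - 2*3] - 2*[(-26)*(-3) - 2*(-1)] + (-2)*[(-26)*3 - 2*(-1)]
  = (-14)*(-12) - 2*(80) + (-2)*(-76) = 160
Dy = (-4)*[(-26)*(-3) - 2*(-1)] - (-14)*[(-4)*(-3) - 2*(-1)] + (-2)*[(-4)*(-1) - (-26)*(-1)]
  = (-4)*(80) - (-14)*(14) + (-2)*(-22) = -80
Dz = (-4)*[2*(-1) - (-26)*3] - 2*[(-4)*(-1) - (-26)*(-1)] + (-14)*[(-4)*3 - 2*(-1)]
  = (-4)*(76) - 2*(-22) + (-14)*(-10) = -120
x = Dx/D = 160/40 = 4, y = Dy/D = -80/40 = -2, z = Dz/D = -120/40 = -3
Check eq1: (-4)(4) + (2)(-2) + (-2)(-3) = -14 = -14 ✓
Check eq2: (-4)(4) + (2)(-2) + (2)(-3) = -26 = -26 ✓
Check eq3: (-1)(4) + (3)(-2) + (-3)(-3) = -1 = -1 ✓

x = 4, y = -2, z = -3


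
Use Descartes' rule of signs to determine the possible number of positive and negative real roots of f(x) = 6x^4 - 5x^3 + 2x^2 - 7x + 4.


Descartes' rule of signs:

For positive roots, count sign changes in f(x) = 6x^4 - 5x^3 + 2x^2 - 7x + 4:
Signs of coefficients: +, -, +, -, +
Number of sign changes: 4
Possible positive real roots: 4, 2, 0

For negative roots, examine f(-x) = 6x^4 + 5x^3 + 2x^2 + 7x + 4:
Signs of coefficients: +, +, +, +, +
Number of sign changes: 0
Possible negative real roots: 0

Positive roots: 4 or 2 or 0; Negative roots: 0


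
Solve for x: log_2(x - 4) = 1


Convert to exponential form: x - 4 = 2^1 = 2
x = 2 + 4 = 6
Check: log_2(6 - 4) = log_2(2) = log_2(2) = 1 ✓

x = 6


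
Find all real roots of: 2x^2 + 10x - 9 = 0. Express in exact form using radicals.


Using the quadratic formula: x = (-b ± sqrt(b^2 - 4ac)) / (2a)
Here a = 2, b = 10, c = -9
Discriminant = b^2 - 4ac = 10^2 - 4(2)(-9) = 100 + 72 = 172
Since discriminant = 172 > 0, there are two real roots.
x = (-10 ± 2*sqrt(43)) / 4
Simplifying: x = (-5 ± sqrt(43)) / 2
Numerically: x ≈ 0.7787 or x ≈ -5.7787

x = (-5 + sqrt(43)) / 2 or x = (-5 - sqrt(43)) / 2


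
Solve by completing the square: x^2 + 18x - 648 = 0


Start: x^2 + 18x - 648 = 0
Move constant: x^2 + 18x = 648
Half of 18 is 9, squared is 81
Add 81 to both sides: x^2 + 18x + 81 = 729
(x + 9)^2 = 729
x + 9 = ±27
x = -9 + 27 = 18 or x = -9 - 27 = -36

x = -36, x = 18


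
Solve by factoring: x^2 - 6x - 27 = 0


We need two numbers that multiply to -27 and add to -6.
Those numbers are 3 and -9 (since 3 * (-9) = -27 and 3 + (-9) = -6).
So x^2 - 6x - 27 = (x + 3)(x - 9) = 0
Setting each factor to zero: x = -3 or x = 9

x = -3, x = 9


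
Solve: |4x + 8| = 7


An absolute value equation |expr| = 7 gives two cases:
Case 1: 4x + 8 = 7
  4x = -1, so x = -1/4
Case 2: 4x + 8 = -7
  4x = -15, so x = -15/4

x = -15/4, x = -1/4


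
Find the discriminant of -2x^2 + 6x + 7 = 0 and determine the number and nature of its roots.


For ax^2 + bx + c = 0, discriminant D = b^2 - 4ac
Here a = -2, b = 6, c = 7
D = (6)^2 - 4(-2)(7) = 36 + 56 = 92

D = 92 > 0 but not a perfect square
The equation has 2 distinct real irrational roots.

Discriminant = 92, 2 distinct real irrational roots


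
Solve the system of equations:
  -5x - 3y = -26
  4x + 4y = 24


Using Cramer's rule:
Determinant D = (-5)(4) - (4)(-3) = -20 + 12 = -8
Dx = (-26)(4) - (24)(-3) = -104 + 72 = -32
Dy = (-5)(24) - (4)(-26) = -120 + 104 = -16
x = Dx/D = -32/-8 = 4
y = Dy/D = -16/-8 = 2

x = 4, y = 2


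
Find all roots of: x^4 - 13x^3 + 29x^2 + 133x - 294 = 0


Let p(x) = x^4 - 13x^3 + 29x^2 + 133x - 294. By the rational root theorem (leading coefficient 1), any rational root is an integer divisor of 294: try ±1, ±2, ... in turn.
Test x = 1: value = -144 ≠ 0.
Test x = -1: value = -384 ≠ 0.
Test x = 2: value = 0 ✓, so (x - 2) is a factor.
Synthetic division by (x - 2): bring down 1; 1(2) - 13 = -11; (-11)(2) + 29 = 7; 7(2) + 133 = 147; 147(2) - 294 = 0 → quotient x^3 - 11x^2 + 7x + 147, remainder 0.
Continue with the quotient x^3 - 11x^2 + 7x + 147 (candidates must divide 147).
Test x = 3: value = 96 ≠ 0.
Test x = -3: value = 0 ✓, so (x + 3) is a factor.
Synthetic division by (x + 3): bring down 1; 1(-3) - 11 = -14; (-14)(-3) + 7 = 49; 49(-3) + 147 = 0 → quotient x^2 - 14x + 49, remainder 0.
Solve the quadratic x^2 - 14x + 49 = 0: discriminant = (-14)^2 - 4(1)(49) = 196 - 196 = 0.
Discriminant = 0, so a double root: x = 14/2 = 7.
Collecting all roots found:

x = -3, x = 2, x = 7 (multiplicity 2)


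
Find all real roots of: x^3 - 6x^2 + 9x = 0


The constant term is 0, so x = 0 is a root. Factor out x:
  x(x^2 - 6x + 9) = 0
Solve the quadratic x^2 - 6x + 9 = 0: discriminant = (-6)^2 - 4(1)(9) = 36 - 36 = 0.
Discriminant = 0, so a double root: x = 6/2 = 3.

x = 0, x = 3 (multiplicity 2)


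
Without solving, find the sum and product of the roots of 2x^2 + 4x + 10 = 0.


By Vieta's formulas for ax^2 + bx + c = 0:
  Sum of roots = -b/a
  Product of roots = c/a

Here a = 2, b = 4, c = 10
Sum = -(4)/2 = -2
Product = 10/2 = 5

Sum = -2, Product = 5


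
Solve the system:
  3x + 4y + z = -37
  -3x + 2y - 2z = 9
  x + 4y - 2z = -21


Using Cramer's rule. Expand each determinant along the first row.
D  = 3*[2*(-2) - (-2)*4] - 4*[(-3)*(-2) - (-2)*1] + 1*[(-3)*4 - 2*1]
  = 3*(4) - 4*(8) + 1*(-14) = -34
Dx = (-37)*[2*(-2) - (-2)*4] - 4*[9*(-2) - (-2)*(-21)] + 1*[9*4 - 2*(-21)]
  = (-37)*(4) - 4*(-60) + 1*(78) = 170
Dy = 3*[9*(-2) - (-2)*(-21)] - (-37)*[(-3)*(-2) - (-2)*1] + 1*[(-3)*(-21) - 9*1]
  = 3*(-60) - (-37)*(8) + 1*(54) = 170
Dz = 3*[2*(-21) - 9*4] - 4*[(-3)*(-21) - 9*1] + (-37)*[(-3)*4 - 2*1]
  = 3*(-78) - 4*(54) + (-37)*(-14) = 68
x = Dx/D = 170/-34 = -5, y = Dy/D = 170/-34 = -5, z = Dz/D = 68/-34 = -2
Check eq1: (3)(-5) + (4)(-5) + (1)(-2) = -37 = -37 ✓
Check eq2: (-3)(-5) + (2)(-5) + (-2)(-2) = 9 = 9 ✓
Check eq3: (1)(-5) + (4)(-5) + (-2)(-2) = -21 = -21 ✓

x = -5, y = -5, z = -2


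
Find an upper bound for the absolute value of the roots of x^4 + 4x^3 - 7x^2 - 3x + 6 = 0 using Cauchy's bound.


Cauchy's bound: all roots r satisfy |r| <= 1 + max(|a_i/a_n|) for i = 0,...,n-1
where a_n is the leading coefficient.

Coefficients: [1, 4, -7, -3, 6]
Leading coefficient a_n = 1
Ratios |a_i/a_n|: 4, 7, 3, 6
Maximum ratio: 7
Cauchy's bound: |r| <= 1 + 7 = 8

Upper bound = 8


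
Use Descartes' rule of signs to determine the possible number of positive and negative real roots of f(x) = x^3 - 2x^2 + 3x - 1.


Descartes' rule of signs:

For positive roots, count sign changes in f(x) = x^3 - 2x^2 + 3x - 1:
Signs of coefficients: +, -, +, -
Number of sign changes: 3
Possible positive real roots: 3, 1

For negative roots, examine f(-x) = -x^3 - 2x^2 - 3x - 1:
Signs of coefficients: -, -, -, -
Number of sign changes: 0
Possible negative real roots: 0

Positive roots: 3 or 1; Negative roots: 0


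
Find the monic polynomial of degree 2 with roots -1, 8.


A monic polynomial with roots -1, 8 is:
p(x) = (x + 1)(x - 8)
After multiplying by (x + 1): x + 1
After multiplying by (x - 8): x^2 - 7x - 8

x^2 - 7x - 8


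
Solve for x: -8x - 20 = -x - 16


Starting with: -8x - 20 = -x - 16
Move all x terms to left: (-8 + 1)x = -16 + 20
Simplify: -7x = 4
Divide both sides by -7: x = -4/7

x = -4/7


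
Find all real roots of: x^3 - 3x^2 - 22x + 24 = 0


Let p(x) = x^3 - 3x^2 - 22x + 24. By the rational root theorem (leading coefficient 1), any rational root is an integer divisor of 24: try ±1, ±2, ... in turn.
Test x = 1: value = 0 ✓, so (x - 1) is a factor.
Synthetic division by (x - 1): bring down 1; 1(1) - 3 = -2; (-2)(1) - 22 = -24; (-24)(1) + 24 = 0 → quotient x^2 - 2x - 24, remainder 0.
Solve the quadratic x^2 - 2x - 24 = 0: discriminant = (-2)^2 - 4(1)(-24) = 4 + 96 = 100.
sqrt(100) = 10, so x = (2 ± 10)/2: x = 6 or x = -4.

x = -4, x = 1, x = 6


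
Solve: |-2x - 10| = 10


An absolute value equation |expr| = 10 gives two cases:
Case 1: -2x - 10 = 10
  -2x = 20, so x = -10
Case 2: -2x - 10 = -10
  -2x = 0, so x = 0

x = -10, x = 0


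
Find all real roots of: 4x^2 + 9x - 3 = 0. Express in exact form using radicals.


Using the quadratic formula: x = (-b ± sqrt(b^2 - 4ac)) / (2a)
Here a = 4, b = 9, c = -3
Discriminant = b^2 - 4ac = 9^2 - 4(4)(-3) = 81 + 48 = 129
Since discriminant = 129 > 0, there are two real roots.
x = (-9 ± sqrt(129)) / 8
Numerically: x ≈ 0.2947 or x ≈ -2.5447

x = (-9 + sqrt(129)) / 8 or x = (-9 - sqrt(129)) / 8


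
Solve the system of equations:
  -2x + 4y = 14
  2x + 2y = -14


Using Cramer's rule:
Determinant D = (-2)(2) - (2)(4) = -4 - 8 = -12
Dx = (14)(2) - (-14)(4) = 28 + 56 = 84
Dy = (-2)(-14) - (2)(14) = 28 - 28 = 0
x = Dx/D = 84/-12 = -7
y = Dy/D = 0/-12 = 0

x = -7, y = 0


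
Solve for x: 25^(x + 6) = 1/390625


Express both sides with the same base.
1/390625 = 25^(-4)
Since the bases match, equate exponents: x + 6 = -4
So x = -4 - (6) = -10

x = -10


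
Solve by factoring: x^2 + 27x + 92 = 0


We need two numbers that multiply to 92 and add to 27.
Those numbers are 23 and 4 (since 23 * 4 = 92 and 23 + 4 = 27).
So x^2 + 27x + 92 = (x + 23)(x + 4) = 0
Setting each factor to zero: x = -23 or x = -4

x = -23, x = -4
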